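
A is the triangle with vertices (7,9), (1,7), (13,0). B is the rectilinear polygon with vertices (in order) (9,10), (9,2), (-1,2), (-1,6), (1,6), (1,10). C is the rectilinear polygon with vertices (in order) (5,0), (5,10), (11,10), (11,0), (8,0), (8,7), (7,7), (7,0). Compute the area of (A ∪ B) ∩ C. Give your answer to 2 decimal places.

32.50

|A ∪ B| = 79.3333.
|(A ∪ B) ∩ C| = 32.50.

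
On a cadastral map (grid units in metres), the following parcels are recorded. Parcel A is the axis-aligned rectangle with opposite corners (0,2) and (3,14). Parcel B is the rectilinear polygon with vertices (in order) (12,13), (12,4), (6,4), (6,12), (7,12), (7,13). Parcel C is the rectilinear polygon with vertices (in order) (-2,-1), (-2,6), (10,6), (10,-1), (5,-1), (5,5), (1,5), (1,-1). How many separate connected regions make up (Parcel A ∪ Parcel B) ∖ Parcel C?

3

(Parcel A ∪ Parcel B) ∖ Parcel C splits into 3 disjoint pieces (area 6, area 24, area 45).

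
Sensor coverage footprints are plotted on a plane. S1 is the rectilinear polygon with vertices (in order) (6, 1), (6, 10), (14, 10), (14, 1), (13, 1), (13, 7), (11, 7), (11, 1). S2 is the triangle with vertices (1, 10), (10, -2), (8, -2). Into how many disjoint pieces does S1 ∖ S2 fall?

S1 ∖ S2 splits into 2 disjoint pieces (area 0.0536, area 57.9583).

2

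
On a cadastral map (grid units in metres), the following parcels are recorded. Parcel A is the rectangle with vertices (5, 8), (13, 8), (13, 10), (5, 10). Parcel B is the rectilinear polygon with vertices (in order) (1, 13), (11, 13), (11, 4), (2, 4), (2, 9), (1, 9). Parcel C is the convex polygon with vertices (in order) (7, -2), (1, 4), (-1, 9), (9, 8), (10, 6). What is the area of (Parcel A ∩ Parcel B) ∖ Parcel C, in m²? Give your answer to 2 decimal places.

|Parcel A ∩ Parcel B| = 12.
|(Parcel A ∩ Parcel B) ∩ Parcel C| = 0.8.
|(Parcel A ∩ Parcel B) ∖ Parcel C| = 12 − 0.8 = 11.20.

11.20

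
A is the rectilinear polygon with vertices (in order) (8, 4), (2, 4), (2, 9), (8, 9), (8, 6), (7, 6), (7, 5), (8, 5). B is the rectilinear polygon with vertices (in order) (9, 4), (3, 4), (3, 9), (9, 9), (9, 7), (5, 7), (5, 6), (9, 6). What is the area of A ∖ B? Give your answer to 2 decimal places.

8.00

|A| = 29, |A∩B| = 21.
|A ∖ B| = |A| − |A∩B| = 29 − 21 = 8.00.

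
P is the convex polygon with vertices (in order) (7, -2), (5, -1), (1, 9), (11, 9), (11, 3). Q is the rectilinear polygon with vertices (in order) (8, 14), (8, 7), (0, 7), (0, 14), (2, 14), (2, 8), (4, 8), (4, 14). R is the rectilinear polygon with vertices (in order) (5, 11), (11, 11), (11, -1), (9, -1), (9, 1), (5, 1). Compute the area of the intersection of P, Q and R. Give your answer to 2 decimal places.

6.00

The intersection is the polygon with vertices (8,9), (8,7), (5,7), (5,9).
By the shoelace formula its area is 6.00.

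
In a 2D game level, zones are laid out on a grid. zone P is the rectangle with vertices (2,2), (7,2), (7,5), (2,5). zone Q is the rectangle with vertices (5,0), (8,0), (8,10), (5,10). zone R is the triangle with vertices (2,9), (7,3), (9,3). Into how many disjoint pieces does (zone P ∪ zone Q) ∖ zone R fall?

2

(zone P ∪ zone Q) ∖ zone R splits into 2 disjoint pieces (area 20.4, area 14.5714).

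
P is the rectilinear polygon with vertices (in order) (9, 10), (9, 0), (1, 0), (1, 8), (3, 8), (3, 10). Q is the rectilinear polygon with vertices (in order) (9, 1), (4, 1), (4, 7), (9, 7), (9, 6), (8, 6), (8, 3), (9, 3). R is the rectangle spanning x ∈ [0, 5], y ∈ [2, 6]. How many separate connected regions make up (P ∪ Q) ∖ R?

1

(P ∪ Q) ∖ R is a single connected region.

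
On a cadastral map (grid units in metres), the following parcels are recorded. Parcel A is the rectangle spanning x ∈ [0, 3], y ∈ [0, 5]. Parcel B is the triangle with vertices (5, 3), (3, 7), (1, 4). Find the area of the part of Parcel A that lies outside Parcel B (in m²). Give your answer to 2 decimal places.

12.83

|Parcel A| = 15, |Parcel A∩Parcel B| = 2.1667.
|Parcel A ∖ Parcel B| = |Parcel A| − |Parcel A∩Parcel B| = 15 − 2.1667 = 12.83.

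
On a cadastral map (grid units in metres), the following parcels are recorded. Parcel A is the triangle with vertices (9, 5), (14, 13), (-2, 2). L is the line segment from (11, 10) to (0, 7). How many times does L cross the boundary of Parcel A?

1

The segment meets the boundary at (8.74,9.384).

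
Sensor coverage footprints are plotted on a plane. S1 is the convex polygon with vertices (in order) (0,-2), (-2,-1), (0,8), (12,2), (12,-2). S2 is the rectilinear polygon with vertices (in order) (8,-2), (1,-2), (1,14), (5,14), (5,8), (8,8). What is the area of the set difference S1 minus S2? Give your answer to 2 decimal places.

39.75

|S1| = 94, |S1∩S2| = 54.25.
|S1 ∖ S2| = |S1| − |S1∩S2| = 94 − 54.25 = 39.75.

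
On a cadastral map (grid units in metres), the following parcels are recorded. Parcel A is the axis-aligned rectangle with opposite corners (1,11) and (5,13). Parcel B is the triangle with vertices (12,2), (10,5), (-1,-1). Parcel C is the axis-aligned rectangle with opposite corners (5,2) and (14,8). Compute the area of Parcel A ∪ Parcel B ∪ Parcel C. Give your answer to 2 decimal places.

73.32

By inclusion–exclusion:
Individual areas: |Parcel A| = 8, |Parcel B| = 22.5, |Parcel C| = 54.
|Parcel A∩Parcel B| = 0.
|Parcel A∩Parcel C| = 0 (no overlap).
|Parcel B∩Parcel C| = 11.1818.
|Parcel A∩Parcel B∩Parcel C| = 0.
|Parcel A ∪ Parcel B ∪ Parcel C| = 84.5 − 11.1818 + 0 = 73.32.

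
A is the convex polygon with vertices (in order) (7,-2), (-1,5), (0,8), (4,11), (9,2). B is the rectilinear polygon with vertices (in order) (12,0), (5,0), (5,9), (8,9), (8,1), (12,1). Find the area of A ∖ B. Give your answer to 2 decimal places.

|A| = 65, |A∩B| = 19.7389.
|A ∖ B| = |A| − |A∩B| = 65 − 19.7389 = 45.26.

45.26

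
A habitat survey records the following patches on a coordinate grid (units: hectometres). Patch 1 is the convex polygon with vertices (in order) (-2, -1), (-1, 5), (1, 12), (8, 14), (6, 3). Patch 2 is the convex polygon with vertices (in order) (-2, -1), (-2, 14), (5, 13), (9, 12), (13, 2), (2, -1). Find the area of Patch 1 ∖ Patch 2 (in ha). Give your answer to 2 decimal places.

2.60

|Patch 1| = 85, |Patch 1∩Patch 2| = 82.4032.
|Patch 1 ∖ Patch 2| = |Patch 1| − |Patch 1∩Patch 2| = 85 − 82.4032 = 2.60.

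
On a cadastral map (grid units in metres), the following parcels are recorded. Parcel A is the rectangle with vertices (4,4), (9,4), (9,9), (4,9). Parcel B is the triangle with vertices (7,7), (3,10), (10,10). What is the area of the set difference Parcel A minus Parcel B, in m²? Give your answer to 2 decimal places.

20.33

|Parcel A| = 25, |Parcel A∩Parcel B| = 4.6667.
|Parcel A ∖ Parcel B| = |Parcel A| − |Parcel A∩Parcel B| = 25 − 4.6667 = 20.33.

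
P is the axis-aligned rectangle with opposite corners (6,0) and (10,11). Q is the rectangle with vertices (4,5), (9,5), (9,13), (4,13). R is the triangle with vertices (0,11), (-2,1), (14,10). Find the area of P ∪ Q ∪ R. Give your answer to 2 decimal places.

By inclusion–exclusion:
Individual areas: |P| = 44, |Q| = 40, |R| = 71.
|P∩Q|: x∈[6,9], y∈[5,11] → 3·6 = 18.
|P∩R| = 15.2143.
|Q∩R| = 23.4251.
|P∩Q∩R| = 12.3616.
|P ∪ Q ∪ R| = 155 − 56.6394 + 12.3616 = 110.72.

110.72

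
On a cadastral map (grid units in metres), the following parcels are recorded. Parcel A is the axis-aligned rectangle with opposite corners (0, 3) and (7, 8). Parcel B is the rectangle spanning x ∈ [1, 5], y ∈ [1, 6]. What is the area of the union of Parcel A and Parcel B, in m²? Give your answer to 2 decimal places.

By inclusion–exclusion:
Individual areas: |Parcel A| = 35, |Parcel B| = 20.
|Parcel A∩Parcel B|: x∈[1,5], y∈[3,6] → 4·3 = 12.
|Parcel A ∪ Parcel B| = 55 − 12 = 43.00.

43.00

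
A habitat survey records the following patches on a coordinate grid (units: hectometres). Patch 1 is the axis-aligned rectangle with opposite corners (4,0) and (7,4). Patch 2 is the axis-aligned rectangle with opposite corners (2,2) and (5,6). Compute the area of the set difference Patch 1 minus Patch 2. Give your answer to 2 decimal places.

|Patch 1∩Patch 2|: x∈[4,5], y∈[2,4] → 1·2 = 2.
|Patch 1| = 12.
|Patch 1 ∖ Patch 2| = |Patch 1| − |Patch 1∩Patch 2| = 12 − 2 = 10.00.

10.00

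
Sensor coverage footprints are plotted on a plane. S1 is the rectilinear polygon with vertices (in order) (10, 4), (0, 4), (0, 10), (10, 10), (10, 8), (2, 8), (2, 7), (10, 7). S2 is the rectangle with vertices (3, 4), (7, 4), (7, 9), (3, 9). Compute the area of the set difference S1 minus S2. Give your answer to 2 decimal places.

36.00

|S1| = 52, |S1∩S2| = 16.
|S1 ∖ S2| = |S1| − |S1∩S2| = 52 − 16 = 36.00.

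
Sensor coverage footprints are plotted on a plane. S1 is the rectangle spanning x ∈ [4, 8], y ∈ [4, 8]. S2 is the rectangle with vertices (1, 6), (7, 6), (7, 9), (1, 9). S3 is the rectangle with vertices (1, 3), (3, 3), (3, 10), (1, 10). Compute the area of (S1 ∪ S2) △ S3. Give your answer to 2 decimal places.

|S1 ∪ S2| = 28.
|(S1 ∪ S2) ∩ S3| = 6.
|(S1 ∪ S2) △ S3| = 28 + 14 − 12 = 30.00.

30.00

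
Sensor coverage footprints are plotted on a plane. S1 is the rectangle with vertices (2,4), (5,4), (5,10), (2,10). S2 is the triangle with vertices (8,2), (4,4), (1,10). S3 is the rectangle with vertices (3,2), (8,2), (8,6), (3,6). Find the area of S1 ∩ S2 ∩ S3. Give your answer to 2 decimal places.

The intersection is the polygon with vertices (4,4), (3,6), (4.5,6), (5,5.429), (5,4).
By the shoelace formula its area is 2.86.

2.86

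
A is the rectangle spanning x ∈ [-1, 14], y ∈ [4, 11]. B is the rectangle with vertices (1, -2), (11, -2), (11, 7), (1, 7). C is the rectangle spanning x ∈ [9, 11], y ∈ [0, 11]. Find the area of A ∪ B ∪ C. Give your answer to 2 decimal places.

By inclusion–exclusion:
Individual areas: |A| = 105, |B| = 90, |C| = 22.
|A∩B|: x∈[1,11], y∈[4,7] → 10·3 = 30.
|A∩C|: x∈[9,11], y∈[4,11] → 2·7 = 14.
|B∩C|: x∈[9,11], y∈[0,7] → 2·7 = 14.
|A∩B∩C| = 6.
|A ∪ B ∪ C| = 217 − 58 + 6 = 165.00.

165.00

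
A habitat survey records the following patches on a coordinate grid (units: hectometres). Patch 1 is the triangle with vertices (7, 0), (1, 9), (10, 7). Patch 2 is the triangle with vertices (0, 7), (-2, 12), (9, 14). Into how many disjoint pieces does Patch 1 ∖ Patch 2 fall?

Patch 1 ∖ Patch 2 is a single connected region.

1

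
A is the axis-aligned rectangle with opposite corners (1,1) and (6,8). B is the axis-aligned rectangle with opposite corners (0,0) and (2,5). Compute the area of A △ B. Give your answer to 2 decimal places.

37.00

|A∩B|: x∈[1,2], y∈[1,5] → 1·4 = 4.
|A △ B| = |A| + |B| − 2·|A∩B| = 35 + 10 − 8 = 37.00.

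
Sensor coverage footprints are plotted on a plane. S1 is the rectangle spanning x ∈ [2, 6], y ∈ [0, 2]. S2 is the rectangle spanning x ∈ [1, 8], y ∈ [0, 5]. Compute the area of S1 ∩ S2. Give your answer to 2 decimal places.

|S1∩S2|: x∈[2,6], y∈[0,2] → 4·2 = 8.

8.00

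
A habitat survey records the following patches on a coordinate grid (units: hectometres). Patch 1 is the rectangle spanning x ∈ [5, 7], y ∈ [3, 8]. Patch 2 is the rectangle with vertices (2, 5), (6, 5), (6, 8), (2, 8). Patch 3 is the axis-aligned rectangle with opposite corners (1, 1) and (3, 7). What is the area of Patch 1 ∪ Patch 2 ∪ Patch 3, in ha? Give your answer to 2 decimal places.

By inclusion–exclusion:
Individual areas: |Patch 1| = 10, |Patch 2| = 12, |Patch 3| = 12.
|Patch 1∩Patch 2|: x∈[5,6], y∈[5,8] → 1·3 = 3.
|Patch 1∩Patch 3| = 0 (no overlap).
|Patch 2∩Patch 3|: x∈[2,3], y∈[5,7] → 1·2 = 2.
|Patch 1∩Patch 2∩Patch 3| = 0.
|Patch 1 ∪ Patch 2 ∪ Patch 3| = 34 − 5 + 0 = 29.00.

29.00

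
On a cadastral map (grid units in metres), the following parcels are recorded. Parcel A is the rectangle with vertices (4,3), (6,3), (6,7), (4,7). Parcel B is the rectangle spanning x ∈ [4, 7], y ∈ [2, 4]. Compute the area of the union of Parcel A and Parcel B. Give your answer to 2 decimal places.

By inclusion–exclusion:
Individual areas: |Parcel A| = 8, |Parcel B| = 6.
|Parcel A∩Parcel B|: x∈[4,6], y∈[3,4] → 2·1 = 2.
|Parcel A ∪ Parcel B| = 14 − 2 = 12.00.

12.00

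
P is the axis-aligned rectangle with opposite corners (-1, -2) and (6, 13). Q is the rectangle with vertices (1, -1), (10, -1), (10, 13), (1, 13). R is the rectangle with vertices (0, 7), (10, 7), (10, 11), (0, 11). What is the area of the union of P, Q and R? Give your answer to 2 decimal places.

161.00

By inclusion–exclusion:
Individual areas: |P| = 105, |Q| = 126, |R| = 40.
|P∩Q|: x∈[1,6], y∈[-1,13] → 5·14 = 70.
|P∩R|: x∈[0,6], y∈[7,11] → 6·4 = 24.
|Q∩R|: x∈[1,10], y∈[7,11] → 9·4 = 36.
|P∩Q∩R| = 20.
|P ∪ Q ∪ R| = 271 − 130 + 20 = 161.00.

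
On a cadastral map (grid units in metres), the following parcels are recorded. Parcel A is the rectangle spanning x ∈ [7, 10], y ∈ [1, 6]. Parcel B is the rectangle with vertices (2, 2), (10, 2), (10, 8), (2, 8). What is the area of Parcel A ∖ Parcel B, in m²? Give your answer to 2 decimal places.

|Parcel A∩Parcel B|: x∈[7,10], y∈[2,6] → 3·4 = 12.
|Parcel A| = 15.
|Parcel A ∖ Parcel B| = |Parcel A| − |Parcel A∩Parcel B| = 15 − 12 = 3.00.

3.00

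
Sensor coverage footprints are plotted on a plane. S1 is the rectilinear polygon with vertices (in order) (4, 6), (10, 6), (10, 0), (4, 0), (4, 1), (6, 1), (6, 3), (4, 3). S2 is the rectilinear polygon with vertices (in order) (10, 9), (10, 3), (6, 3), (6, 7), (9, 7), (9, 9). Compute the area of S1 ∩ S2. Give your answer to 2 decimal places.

The intersection is the polygon with vertices (10,6), (10,3), (6,3), (6,6).
By the shoelace formula its area is 12.00.

12.00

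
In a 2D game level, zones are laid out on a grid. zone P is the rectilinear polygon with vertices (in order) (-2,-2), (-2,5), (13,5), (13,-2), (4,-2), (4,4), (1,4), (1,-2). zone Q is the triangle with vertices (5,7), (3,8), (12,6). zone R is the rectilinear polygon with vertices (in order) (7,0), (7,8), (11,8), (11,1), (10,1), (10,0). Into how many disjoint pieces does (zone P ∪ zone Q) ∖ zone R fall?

(zone P ∪ zone Q) ∖ zone R splits into 3 disjoint pieces (area 68, area 1.5079, area 0.0397).

3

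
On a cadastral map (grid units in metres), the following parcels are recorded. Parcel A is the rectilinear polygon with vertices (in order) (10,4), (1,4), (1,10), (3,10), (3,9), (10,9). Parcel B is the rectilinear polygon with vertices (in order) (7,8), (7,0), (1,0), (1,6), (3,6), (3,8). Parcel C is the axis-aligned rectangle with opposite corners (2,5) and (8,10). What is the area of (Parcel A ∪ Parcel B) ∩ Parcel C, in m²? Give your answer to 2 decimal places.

The region (Parcel A ∪ Parcel B) ∩ Parcel C is the polygon with vertices (3,10), (3,9), (8,9), (8,5), (2,5), (2,10).
By the shoelace formula its area is 25.00.

25.00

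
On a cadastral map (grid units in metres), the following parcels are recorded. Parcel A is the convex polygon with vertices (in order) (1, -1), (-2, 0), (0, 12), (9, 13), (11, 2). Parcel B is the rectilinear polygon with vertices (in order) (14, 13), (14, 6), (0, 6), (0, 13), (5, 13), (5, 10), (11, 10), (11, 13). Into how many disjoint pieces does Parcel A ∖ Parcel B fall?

Parcel A ∖ Parcel B splits into 2 disjoint pieces (area 73.0455, area 11.9293).

2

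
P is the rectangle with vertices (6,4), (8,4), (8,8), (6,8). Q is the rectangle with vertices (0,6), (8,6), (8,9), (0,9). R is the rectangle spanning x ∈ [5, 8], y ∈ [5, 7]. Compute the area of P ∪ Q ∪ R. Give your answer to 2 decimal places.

By inclusion–exclusion:
Individual areas: |P| = 8, |Q| = 24, |R| = 6.
|P∩Q|: x∈[6,8], y∈[6,8] → 2·2 = 4.
|P∩R|: x∈[6,8], y∈[5,7] → 2·2 = 4.
|Q∩R|: x∈[5,8], y∈[6,7] → 3·1 = 3.
|P∩Q∩R| = 2.
|P ∪ Q ∪ R| = 38 − 11 + 2 = 29.00.

29.00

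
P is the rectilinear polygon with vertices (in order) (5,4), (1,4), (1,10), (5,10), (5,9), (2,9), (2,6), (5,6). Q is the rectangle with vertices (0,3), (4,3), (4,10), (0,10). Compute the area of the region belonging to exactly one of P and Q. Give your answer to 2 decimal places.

19.00

|P| = 15, |Q| = 28, |P∩Q| = 12.
|P △ Q| = |P| + |Q| − 2·|P∩Q| = 15 + 28 − 24 = 19.00.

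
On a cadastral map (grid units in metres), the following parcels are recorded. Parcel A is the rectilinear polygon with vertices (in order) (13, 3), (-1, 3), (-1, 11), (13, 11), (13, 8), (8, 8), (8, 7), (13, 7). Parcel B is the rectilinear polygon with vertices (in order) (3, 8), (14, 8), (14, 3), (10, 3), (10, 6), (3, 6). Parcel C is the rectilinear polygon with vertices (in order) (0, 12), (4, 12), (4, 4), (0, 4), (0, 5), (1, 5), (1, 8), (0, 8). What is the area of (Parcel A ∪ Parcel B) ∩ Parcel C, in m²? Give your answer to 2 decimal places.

25.00

The region (Parcel A ∪ Parcel B) ∩ Parcel C is the polygon with vertices (4,11), (4,4), (0,4), (0,5), (1,5), (1,8), (0,8), (0,11).
By the shoelace formula its area is 25.00.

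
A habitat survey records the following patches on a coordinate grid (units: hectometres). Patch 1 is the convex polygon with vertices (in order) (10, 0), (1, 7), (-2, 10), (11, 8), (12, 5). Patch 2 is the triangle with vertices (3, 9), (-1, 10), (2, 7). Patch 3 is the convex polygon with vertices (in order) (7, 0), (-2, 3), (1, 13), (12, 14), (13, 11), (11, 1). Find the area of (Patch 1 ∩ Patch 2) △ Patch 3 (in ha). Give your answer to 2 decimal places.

153.57

|Patch 1 ∩ Patch 2| = 4.3909.
|(Patch 1 ∩ Patch 2) ∩ Patch 3| = 4.1589.
|(Patch 1 ∩ Patch 2) △ Patch 3| = 4.3909 + 157.5 − 8.3178 = 153.57.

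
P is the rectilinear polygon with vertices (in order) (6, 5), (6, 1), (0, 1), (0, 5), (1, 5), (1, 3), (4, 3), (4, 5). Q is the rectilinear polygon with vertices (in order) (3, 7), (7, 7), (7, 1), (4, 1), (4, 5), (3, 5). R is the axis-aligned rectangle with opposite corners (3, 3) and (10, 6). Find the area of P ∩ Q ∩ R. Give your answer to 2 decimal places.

4.00

The intersection is the polygon with vertices (4,5), (6,5), (6,3), (4,3).
By the shoelace formula its area is 4.00.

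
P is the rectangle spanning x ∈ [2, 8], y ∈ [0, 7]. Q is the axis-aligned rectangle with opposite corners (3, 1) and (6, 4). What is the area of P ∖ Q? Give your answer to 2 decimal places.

|P∩Q|: x∈[3,6], y∈[1,4] → 3·3 = 9.
|P| = 42.
|P ∖ Q| = |P| − |P∩Q| = 42 − 9 = 33.00.

33.00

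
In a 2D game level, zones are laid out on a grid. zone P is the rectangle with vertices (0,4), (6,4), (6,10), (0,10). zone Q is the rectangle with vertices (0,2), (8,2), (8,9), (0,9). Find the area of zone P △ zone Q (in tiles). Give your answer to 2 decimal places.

|zone P∩zone Q|: x∈[0,6], y∈[4,9] → 6·5 = 30.
|zone P △ zone Q| = |zone P| + |zone Q| − 2·|zone P∩zone Q| = 36 + 56 − 60 = 32.00.

32.00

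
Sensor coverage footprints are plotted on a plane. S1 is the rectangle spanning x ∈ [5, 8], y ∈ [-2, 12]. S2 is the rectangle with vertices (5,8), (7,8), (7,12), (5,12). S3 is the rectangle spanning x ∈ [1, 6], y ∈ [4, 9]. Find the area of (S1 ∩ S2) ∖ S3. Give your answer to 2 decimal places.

7.00

|S1 ∩ S2| = 8.
|(S1 ∩ S2) ∩ S3| = 1.
|(S1 ∩ S2) ∖ S3| = 8 − 1 = 7.00.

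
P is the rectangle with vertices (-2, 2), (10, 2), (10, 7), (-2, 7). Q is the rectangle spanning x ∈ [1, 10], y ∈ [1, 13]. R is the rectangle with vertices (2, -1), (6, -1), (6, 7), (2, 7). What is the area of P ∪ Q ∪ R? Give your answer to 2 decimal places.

131.00

By inclusion–exclusion:
Individual areas: |P| = 60, |Q| = 108, |R| = 32.
|P∩Q|: x∈[1,10], y∈[2,7] → 9·5 = 45.
|P∩R|: x∈[2,6], y∈[2,7] → 4·5 = 20.
|Q∩R|: x∈[2,6], y∈[1,7] → 4·6 = 24.
|P∩Q∩R| = 20.
|P ∪ Q ∪ R| = 200 − 89 + 20 = 131.00.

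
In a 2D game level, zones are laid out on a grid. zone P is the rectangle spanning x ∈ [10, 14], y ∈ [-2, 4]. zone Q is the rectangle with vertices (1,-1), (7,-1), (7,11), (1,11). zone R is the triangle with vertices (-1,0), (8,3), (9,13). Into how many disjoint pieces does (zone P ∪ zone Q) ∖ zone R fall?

(zone P ∪ zone Q) ∖ zone R splits into 3 disjoint pieces (area 24, area 16, area 27).

3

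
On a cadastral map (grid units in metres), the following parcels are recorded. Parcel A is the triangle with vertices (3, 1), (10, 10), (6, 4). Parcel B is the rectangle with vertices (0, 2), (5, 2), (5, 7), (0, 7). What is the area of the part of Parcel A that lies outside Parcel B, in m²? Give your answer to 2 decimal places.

|Parcel A| = 3, |Parcel A∩Parcel B| = 0.4603.
|Parcel A ∖ Parcel B| = |Parcel A| − |Parcel A∩Parcel B| = 3 − 0.4603 = 2.54.

2.54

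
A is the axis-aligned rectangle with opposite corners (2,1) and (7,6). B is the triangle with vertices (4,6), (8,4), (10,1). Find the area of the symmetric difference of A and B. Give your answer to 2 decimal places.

|A| = 25, |B| = 4, |A∩B| = 1.5.
|A △ B| = |A| + |B| − 2·|A∩B| = 25 + 4 − 3 = 26.00.

26.00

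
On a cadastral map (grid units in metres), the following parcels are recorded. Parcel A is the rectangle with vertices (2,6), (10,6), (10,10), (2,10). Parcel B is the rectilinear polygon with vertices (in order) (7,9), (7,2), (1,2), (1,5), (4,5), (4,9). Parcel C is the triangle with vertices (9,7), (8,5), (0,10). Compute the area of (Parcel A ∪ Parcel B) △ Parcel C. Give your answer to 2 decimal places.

|Parcel A ∪ Parcel B| = 53.
|(Parcel A ∪ Parcel B) ∩ Parcel C| = 8.9792.
|(Parcel A ∪ Parcel B) △ Parcel C| = 53 + 10.5 − 17.9583 = 45.54.

45.54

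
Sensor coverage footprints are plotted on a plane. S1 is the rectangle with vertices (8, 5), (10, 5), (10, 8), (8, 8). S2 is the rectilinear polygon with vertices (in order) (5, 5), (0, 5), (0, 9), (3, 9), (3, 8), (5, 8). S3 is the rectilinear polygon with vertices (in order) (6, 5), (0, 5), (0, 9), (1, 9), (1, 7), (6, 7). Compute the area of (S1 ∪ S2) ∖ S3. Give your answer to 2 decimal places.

12.00

|S1 ∪ S2| = 24.
|(S1 ∪ S2) ∩ S3| = 12.
|(S1 ∪ S2) ∖ S3| = 24 − 12 = 12.00.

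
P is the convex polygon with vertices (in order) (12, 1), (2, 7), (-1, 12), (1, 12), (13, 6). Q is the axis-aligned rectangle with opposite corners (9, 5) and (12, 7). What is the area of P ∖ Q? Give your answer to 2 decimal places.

|P| = 60, |P∩Q| = 5.75.
|P ∖ Q| = |P| − |P∩Q| = 60 − 5.75 = 54.25.

54.25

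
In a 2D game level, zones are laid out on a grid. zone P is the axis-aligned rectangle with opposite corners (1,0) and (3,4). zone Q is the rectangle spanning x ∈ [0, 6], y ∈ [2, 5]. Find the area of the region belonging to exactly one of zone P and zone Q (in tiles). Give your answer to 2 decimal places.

18.00

|zone P∩zone Q|: x∈[1,3], y∈[2,4] → 2·2 = 4.
|zone P △ zone Q| = |zone P| + |zone Q| − 2·|zone P∩zone Q| = 8 + 18 − 8 = 18.00.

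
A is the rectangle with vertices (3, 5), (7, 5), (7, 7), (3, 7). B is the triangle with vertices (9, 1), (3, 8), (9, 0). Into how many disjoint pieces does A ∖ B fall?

A ∖ B splits into 2 disjoint pieces (area 4.5714, area 3).

2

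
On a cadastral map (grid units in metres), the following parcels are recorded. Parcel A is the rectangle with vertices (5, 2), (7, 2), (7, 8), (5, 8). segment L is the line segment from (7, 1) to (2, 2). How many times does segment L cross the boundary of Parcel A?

0

The segment lies entirely outside Parcel A and never meets its boundary.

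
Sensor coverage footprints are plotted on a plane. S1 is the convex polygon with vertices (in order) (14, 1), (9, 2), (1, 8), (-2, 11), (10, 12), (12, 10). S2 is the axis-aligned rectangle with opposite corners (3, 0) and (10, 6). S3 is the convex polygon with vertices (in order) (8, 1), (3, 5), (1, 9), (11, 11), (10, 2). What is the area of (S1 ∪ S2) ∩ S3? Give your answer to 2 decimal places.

60.43

The region (S1 ∪ S2) ∩ S3 is the polygon with vertices (3,6), (3.667,6), (1.8,7.4), (1,9), (11,11), (10,2), (8,1), (3,5).
By the shoelace formula its area is 60.43.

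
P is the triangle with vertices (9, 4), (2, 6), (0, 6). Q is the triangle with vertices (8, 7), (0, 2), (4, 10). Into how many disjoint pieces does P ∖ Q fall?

2

P ∖ Q splits into 2 disjoint pieces (area 0.5407, area 0.4).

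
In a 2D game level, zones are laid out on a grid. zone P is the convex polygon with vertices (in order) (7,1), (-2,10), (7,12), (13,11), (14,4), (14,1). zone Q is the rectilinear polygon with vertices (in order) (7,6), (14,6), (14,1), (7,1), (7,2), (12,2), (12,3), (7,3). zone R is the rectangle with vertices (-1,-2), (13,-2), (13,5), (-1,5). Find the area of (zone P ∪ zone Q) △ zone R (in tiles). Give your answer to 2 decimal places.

|zone P ∪ zone Q| = 119.2857.
|(zone P ∪ zone Q) ∩ zone R| = 32.
|(zone P ∪ zone Q) △ zone R| = 119.2857 + 98 − 64 = 153.29.

153.29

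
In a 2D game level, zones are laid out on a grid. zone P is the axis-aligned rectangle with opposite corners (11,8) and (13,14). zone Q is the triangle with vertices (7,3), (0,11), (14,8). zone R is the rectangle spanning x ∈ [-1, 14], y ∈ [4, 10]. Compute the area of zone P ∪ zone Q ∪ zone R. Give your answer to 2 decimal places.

101.03

By inclusion–exclusion:
Individual areas: |zone P| = 12, |zone Q| = 45.5, |zone R| = 90.
|zone P∩zone Q| = 0.8571.
|zone P∩zone R|: x∈[11,13], y∈[8,10] → 2·2 = 4.
|zone Q∩zone R| = 42.4667.
|zone P∩zone Q∩zone R| = 0.8571.
|zone P ∪ zone Q ∪ zone R| = 147.5 − 47.3238 + 0.8571 = 101.03.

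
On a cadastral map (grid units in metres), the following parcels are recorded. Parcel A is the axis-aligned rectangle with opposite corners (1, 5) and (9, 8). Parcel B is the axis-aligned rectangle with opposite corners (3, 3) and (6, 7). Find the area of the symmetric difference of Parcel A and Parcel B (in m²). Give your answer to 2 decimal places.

|Parcel A∩Parcel B|: x∈[3,6], y∈[5,7] → 3·2 = 6.
|Parcel A △ Parcel B| = |Parcel A| + |Parcel B| − 2·|Parcel A∩Parcel B| = 24 + 12 − 12 = 24.00.

24.00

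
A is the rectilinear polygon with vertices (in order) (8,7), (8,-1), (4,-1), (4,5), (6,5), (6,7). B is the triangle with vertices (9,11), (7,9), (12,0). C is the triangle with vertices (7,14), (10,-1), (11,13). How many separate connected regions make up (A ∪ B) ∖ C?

3

(A ∪ B) ∖ C splits into 3 disjoint pieces (area 28, area 2.4375, area 1.8229).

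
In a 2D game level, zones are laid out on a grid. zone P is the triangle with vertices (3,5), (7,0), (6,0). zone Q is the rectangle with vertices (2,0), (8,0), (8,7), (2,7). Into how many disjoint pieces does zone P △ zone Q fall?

1

zone P △ zone Q is a single connected region.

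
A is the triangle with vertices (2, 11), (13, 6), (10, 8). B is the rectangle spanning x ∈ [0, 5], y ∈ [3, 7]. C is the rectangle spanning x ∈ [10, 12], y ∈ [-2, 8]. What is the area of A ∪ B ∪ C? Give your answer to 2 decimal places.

By inclusion–exclusion:
Individual areas: |A| = 3.5, |B| = 20, |C| = 20.
|A∩B| = 0.
|A∩C| = 0.8485.
|B∩C| = 0 (no overlap).
|A∩B∩C| = 0.
|A ∪ B ∪ C| = 43.5 − 0.8485 + 0 = 42.65.

42.65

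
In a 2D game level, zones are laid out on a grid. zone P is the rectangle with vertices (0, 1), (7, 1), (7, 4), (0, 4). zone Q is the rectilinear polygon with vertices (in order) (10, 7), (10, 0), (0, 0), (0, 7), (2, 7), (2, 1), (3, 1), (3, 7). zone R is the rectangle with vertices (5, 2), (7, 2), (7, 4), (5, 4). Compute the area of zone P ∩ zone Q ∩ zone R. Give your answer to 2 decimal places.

4.00

The intersection is the polygon with vertices (7,4), (7,2), (5,2), (5,4).
By the shoelace formula its area is 4.00.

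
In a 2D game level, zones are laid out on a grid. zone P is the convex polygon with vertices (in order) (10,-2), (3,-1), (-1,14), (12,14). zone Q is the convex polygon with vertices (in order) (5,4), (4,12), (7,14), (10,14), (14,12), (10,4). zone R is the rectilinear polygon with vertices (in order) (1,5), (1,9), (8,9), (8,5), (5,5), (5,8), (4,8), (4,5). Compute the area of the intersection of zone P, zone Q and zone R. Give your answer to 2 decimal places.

The intersection is the polygon with vertices (4.375,9), (8,9), (8,5), (5,5), (5,8), (4.5,8).
By the shoelace formula its area is 12.56.

12.56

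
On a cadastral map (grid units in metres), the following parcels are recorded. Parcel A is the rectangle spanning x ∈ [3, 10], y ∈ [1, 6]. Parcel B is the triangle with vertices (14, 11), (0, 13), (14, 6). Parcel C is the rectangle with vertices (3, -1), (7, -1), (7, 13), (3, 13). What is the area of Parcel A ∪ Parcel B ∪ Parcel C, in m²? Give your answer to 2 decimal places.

98.86

By inclusion–exclusion:
Individual areas: |Parcel A| = 35, |Parcel B| = 35, |Parcel C| = 56.
|Parcel A∩Parcel B| = 0.
|Parcel A∩Parcel C|: x∈[3,7], y∈[1,6] → 4·5 = 20.
|Parcel B∩Parcel C| = 7.1429.
|Parcel A∩Parcel B∩Parcel C| = 0.
|Parcel A ∪ Parcel B ∪ Parcel C| = 126 − 27.1429 + 0 = 98.86.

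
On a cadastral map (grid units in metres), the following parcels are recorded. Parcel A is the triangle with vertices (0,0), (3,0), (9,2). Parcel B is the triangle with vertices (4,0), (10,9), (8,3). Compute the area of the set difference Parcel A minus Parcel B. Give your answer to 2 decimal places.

2.65

|Parcel A| = 3, |Parcel A∩Parcel B| = 0.3536.
|Parcel A ∖ Parcel B| = |Parcel A| − |Parcel A∩Parcel B| = 3 − 0.3536 = 2.65.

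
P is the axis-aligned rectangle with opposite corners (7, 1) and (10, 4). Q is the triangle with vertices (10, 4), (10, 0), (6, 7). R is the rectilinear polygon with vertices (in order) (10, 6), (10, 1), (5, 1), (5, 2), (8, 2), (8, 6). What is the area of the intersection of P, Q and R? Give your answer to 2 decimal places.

The intersection is the polygon with vertices (9.429,1), (8,3.5), (8,4), (10,4), (10,1).
By the shoelace formula its area is 4.21.

4.21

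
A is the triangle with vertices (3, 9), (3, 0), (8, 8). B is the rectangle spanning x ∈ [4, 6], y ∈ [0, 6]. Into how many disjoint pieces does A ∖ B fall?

A ∖ B is a single connected region.

1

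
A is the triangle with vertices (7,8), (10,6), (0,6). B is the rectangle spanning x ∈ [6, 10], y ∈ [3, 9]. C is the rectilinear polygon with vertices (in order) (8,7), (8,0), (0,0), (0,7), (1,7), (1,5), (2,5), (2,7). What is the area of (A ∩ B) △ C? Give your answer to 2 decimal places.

|A ∩ B| = 4.8571.
|(A ∩ B) ∩ C| = 2.
|(A ∩ B) △ C| = 4.8571 + 54 − 4 = 54.86.

54.86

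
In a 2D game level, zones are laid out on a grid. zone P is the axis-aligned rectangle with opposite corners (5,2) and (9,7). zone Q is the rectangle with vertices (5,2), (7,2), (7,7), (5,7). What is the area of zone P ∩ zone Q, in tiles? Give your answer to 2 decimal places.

|zone P∩zone Q|: x∈[5,7], y∈[2,7] → 2·5 = 10.

10.00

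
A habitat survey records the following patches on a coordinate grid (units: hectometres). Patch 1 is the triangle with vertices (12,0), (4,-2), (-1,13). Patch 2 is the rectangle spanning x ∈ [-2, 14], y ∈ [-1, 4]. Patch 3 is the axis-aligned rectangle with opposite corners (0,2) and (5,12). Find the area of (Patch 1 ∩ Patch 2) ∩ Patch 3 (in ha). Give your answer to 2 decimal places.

The region (Patch 1 ∩ Patch 2) ∩ Patch 3 is the polygon with vertices (2,4), (5,4), (5,2), (2.667,2).
By the shoelace formula its area is 5.33.

5.33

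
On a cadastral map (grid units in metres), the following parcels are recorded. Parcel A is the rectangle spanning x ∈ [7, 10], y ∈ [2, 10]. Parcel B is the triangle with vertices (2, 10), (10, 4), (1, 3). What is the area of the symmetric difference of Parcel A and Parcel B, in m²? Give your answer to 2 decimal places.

|Parcel A| = 24, |Parcel B| = 31, |Parcel A∩Parcel B| = 3.875.
|Parcel A △ Parcel B| = |Parcel A| + |Parcel B| − 2·|Parcel A∩Parcel B| = 24 + 31 − 7.75 = 47.25.

47.25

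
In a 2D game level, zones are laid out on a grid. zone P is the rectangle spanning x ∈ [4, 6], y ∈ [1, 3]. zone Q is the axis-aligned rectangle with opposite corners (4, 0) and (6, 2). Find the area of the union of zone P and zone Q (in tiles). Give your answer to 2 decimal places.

6.00

By inclusion–exclusion:
Individual areas: |zone P| = 4, |zone Q| = 4.
|zone P∩zone Q|: x∈[4,6], y∈[1,2] → 2·1 = 2.
|zone P ∪ zone Q| = 8 − 2 = 6.00.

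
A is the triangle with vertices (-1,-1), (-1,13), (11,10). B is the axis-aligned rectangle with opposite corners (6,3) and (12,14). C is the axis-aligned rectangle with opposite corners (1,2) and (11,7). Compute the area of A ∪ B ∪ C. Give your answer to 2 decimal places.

146.78

By inclusion–exclusion:
Individual areas: |A| = 84, |B| = 66, |C| = 50.
|A∩B| = 14.5833.
|A∩C| = 20.
|B∩C|: x∈[6,11], y∈[3,7] → 5·4 = 20.
|A∩B∩C| = 1.3674.
|A ∪ B ∪ C| = 200 − 54.5833 + 1.3674 = 146.78.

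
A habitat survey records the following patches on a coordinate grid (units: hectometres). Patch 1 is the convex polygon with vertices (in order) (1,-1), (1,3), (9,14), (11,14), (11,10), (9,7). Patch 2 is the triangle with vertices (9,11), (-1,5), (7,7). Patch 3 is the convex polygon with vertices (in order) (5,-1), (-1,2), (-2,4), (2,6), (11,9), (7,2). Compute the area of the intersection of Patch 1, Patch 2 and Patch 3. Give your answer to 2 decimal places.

The intersection is the polygon with vertices (7,7), (3.222,6.056), (3.56,6.52), (7.4,7.8).
By the shoelace formula its area is 2.00.

2.00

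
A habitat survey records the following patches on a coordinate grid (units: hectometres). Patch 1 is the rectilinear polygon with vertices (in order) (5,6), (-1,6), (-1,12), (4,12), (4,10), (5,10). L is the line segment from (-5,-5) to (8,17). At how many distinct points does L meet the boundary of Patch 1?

2

The segment meets the boundary at (4,10.231), (1.5,6).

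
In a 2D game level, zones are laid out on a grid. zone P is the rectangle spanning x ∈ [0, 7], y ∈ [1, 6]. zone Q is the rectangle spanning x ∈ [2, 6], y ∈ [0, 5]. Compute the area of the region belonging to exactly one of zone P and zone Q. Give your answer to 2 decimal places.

|zone P∩zone Q|: x∈[2,6], y∈[1,5] → 4·4 = 16.
|zone P △ zone Q| = |zone P| + |zone Q| − 2·|zone P∩zone Q| = 35 + 20 − 32 = 23.00.

23.00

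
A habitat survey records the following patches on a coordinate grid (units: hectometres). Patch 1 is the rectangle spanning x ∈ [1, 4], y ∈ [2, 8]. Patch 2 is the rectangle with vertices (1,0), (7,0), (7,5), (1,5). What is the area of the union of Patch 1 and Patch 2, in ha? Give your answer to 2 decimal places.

By inclusion–exclusion:
Individual areas: |Patch 1| = 18, |Patch 2| = 30.
|Patch 1∩Patch 2|: x∈[1,4], y∈[2,5] → 3·3 = 9.
|Patch 1 ∪ Patch 2| = 48 − 9 = 39.00.

39.00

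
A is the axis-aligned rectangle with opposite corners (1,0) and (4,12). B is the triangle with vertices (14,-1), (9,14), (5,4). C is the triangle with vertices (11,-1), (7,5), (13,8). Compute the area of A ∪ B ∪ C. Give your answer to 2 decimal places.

By inclusion–exclusion:
Individual areas: |A| = 36, |B| = 55, |C| = 24.
|A∩B| = 0.
|A∩C| = 0.
|B∩C| = 19.5118.
|A∩B∩C| = 0.
|A ∪ B ∪ C| = 115 − 19.5118 + 0 = 95.49.

95.49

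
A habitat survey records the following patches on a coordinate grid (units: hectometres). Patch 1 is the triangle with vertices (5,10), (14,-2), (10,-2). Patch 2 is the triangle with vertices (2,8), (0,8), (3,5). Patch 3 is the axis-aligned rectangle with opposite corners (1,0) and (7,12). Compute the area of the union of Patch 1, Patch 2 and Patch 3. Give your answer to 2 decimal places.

94.37

By inclusion–exclusion:
Individual areas: |Patch 1| = 24, |Patch 2| = 3, |Patch 3| = 72.
|Patch 1∩Patch 2| = 0.
|Patch 1∩Patch 3| = 2.1333.
|Patch 2∩Patch 3| = 2.5.
|Patch 1∩Patch 2∩Patch 3| = 0.
|Patch 1 ∪ Patch 2 ∪ Patch 3| = 99 − 4.6333 + 0 = 94.37.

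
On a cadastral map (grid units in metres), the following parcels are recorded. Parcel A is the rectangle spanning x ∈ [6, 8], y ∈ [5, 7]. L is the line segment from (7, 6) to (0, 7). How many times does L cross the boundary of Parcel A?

1

The segment meets the boundary at (6,6.143).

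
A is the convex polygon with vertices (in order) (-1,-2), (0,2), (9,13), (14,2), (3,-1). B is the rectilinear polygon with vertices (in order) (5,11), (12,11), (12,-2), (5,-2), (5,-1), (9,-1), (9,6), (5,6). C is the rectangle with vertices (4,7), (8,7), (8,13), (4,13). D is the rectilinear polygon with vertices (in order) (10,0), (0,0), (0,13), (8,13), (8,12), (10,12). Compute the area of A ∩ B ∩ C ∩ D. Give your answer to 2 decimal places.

The intersection is the polygon with vertices (8,7), (5,7), (5,8.111), (7.364,11), (8,11).
By the shoelace formula its area is 8.59.

8.59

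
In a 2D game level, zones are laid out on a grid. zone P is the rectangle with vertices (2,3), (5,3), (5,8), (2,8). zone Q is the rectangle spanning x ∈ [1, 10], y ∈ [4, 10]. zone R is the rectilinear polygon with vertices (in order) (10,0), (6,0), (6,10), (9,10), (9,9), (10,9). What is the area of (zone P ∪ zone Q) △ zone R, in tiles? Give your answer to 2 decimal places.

50.00

|zone P ∪ zone Q| = 57.
|(zone P ∪ zone Q) ∩ zone R| = 23.
|(zone P ∪ zone Q) △ zone R| = 57 + 39 − 46 = 50.00.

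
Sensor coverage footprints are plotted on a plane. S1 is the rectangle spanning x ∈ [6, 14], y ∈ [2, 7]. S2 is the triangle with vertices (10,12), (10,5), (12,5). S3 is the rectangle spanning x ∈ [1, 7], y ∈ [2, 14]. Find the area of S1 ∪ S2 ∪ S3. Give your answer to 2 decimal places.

By inclusion–exclusion:
Individual areas: |S1| = 40, |S2| = 7, |S3| = 72.
|S1∩S2| = 3.4286.
|S1∩S3|: x∈[6,7], y∈[2,7] → 1·5 = 5.
|S2∩S3| = 0.
|S1∩S2∩S3| = 0.
|S1 ∪ S2 ∪ S3| = 119 − 8.4286 + 0 = 110.57.

110.57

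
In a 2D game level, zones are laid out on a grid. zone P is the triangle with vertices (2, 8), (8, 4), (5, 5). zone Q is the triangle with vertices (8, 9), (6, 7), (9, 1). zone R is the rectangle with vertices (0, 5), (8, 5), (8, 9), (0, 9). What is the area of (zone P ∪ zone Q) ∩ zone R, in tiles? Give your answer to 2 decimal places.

7.25

|zone P ∪ zone Q| = 11.925.
|(zone P ∪ zone Q) ∩ zone R| = 7.25.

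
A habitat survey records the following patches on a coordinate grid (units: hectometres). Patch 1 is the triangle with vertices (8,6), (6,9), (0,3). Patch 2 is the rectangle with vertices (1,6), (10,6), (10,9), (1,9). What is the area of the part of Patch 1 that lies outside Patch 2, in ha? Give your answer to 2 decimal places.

7.50

|Patch 1| = 15, |Patch 1∩Patch 2| = 7.5.
|Patch 1 ∖ Patch 2| = |Patch 1| − |Patch 1∩Patch 2| = 15 − 7.5 = 7.50.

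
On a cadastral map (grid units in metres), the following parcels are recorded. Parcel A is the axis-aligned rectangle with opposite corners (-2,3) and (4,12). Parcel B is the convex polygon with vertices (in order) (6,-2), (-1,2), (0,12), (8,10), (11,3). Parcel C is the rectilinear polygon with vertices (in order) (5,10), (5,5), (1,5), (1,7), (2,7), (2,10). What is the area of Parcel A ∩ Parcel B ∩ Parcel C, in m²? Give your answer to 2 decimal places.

The intersection is the polygon with vertices (4,5), (1,5), (1,7), (2,7), (2,10), (4,10).
By the shoelace formula its area is 12.00.

12.00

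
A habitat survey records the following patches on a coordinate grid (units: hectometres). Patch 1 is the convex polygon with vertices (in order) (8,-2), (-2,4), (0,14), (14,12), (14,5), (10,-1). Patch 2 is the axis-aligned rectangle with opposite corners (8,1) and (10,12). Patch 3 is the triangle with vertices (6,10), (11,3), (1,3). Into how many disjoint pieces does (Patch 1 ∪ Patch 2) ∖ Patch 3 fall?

1

(Patch 1 ∪ Patch 2) ∖ Patch 3 is a single connected region.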